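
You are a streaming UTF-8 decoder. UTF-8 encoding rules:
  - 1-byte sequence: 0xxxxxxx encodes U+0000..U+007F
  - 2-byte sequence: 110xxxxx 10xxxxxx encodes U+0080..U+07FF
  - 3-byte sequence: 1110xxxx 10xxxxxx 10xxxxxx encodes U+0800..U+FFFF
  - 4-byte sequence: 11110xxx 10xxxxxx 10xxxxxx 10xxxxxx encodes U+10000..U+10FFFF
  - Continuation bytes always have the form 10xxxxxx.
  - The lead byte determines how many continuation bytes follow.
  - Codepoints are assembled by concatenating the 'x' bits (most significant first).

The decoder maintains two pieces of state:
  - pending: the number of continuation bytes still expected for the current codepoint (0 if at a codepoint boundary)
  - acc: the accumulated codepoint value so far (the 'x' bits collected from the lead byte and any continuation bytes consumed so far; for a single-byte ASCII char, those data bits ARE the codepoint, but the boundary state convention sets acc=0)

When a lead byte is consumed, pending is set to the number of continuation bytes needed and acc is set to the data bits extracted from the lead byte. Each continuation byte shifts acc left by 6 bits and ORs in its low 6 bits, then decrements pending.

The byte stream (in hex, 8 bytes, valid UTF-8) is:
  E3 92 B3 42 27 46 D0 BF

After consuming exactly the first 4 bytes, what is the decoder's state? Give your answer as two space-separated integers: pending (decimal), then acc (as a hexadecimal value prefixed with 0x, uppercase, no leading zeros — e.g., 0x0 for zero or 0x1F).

Byte[0]=E3: 3-byte lead. pending=2, acc=0x3
Byte[1]=92: continuation. acc=(acc<<6)|0x12=0xD2, pending=1
Byte[2]=B3: continuation. acc=(acc<<6)|0x33=0x34B3, pending=0
Byte[3]=42: 1-byte. pending=0, acc=0x0

Answer: 0 0x0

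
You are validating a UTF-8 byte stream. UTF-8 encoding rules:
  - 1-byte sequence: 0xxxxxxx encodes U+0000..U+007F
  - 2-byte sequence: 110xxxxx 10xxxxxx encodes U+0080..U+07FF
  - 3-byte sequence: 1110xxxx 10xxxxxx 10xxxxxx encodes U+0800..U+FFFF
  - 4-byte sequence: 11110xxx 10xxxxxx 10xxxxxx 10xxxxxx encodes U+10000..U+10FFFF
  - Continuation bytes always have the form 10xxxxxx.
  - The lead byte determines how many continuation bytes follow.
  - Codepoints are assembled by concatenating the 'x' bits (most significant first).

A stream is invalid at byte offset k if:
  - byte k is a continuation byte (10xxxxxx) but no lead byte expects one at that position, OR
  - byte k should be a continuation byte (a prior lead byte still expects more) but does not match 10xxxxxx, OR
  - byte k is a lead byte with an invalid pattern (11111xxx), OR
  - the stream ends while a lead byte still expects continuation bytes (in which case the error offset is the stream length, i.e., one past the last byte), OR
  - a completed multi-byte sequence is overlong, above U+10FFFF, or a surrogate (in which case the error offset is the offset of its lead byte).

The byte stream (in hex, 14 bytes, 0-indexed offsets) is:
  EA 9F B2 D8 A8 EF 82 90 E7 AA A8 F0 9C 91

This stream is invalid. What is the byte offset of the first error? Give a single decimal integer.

Answer: 14

Derivation:
Byte[0]=EA: 3-byte lead, need 2 cont bytes. acc=0xA
Byte[1]=9F: continuation. acc=(acc<<6)|0x1F=0x29F
Byte[2]=B2: continuation. acc=(acc<<6)|0x32=0xA7F2
Completed: cp=U+A7F2 (starts at byte 0)
Byte[3]=D8: 2-byte lead, need 1 cont bytes. acc=0x18
Byte[4]=A8: continuation. acc=(acc<<6)|0x28=0x628
Completed: cp=U+0628 (starts at byte 3)
Byte[5]=EF: 3-byte lead, need 2 cont bytes. acc=0xF
Byte[6]=82: continuation. acc=(acc<<6)|0x02=0x3C2
Byte[7]=90: continuation. acc=(acc<<6)|0x10=0xF090
Completed: cp=U+F090 (starts at byte 5)
Byte[8]=E7: 3-byte lead, need 2 cont bytes. acc=0x7
Byte[9]=AA: continuation. acc=(acc<<6)|0x2A=0x1EA
Byte[10]=A8: continuation. acc=(acc<<6)|0x28=0x7AA8
Completed: cp=U+7AA8 (starts at byte 8)
Byte[11]=F0: 4-byte lead, need 3 cont bytes. acc=0x0
Byte[12]=9C: continuation. acc=(acc<<6)|0x1C=0x1C
Byte[13]=91: continuation. acc=(acc<<6)|0x11=0x711
Byte[14]: stream ended, expected continuation. INVALID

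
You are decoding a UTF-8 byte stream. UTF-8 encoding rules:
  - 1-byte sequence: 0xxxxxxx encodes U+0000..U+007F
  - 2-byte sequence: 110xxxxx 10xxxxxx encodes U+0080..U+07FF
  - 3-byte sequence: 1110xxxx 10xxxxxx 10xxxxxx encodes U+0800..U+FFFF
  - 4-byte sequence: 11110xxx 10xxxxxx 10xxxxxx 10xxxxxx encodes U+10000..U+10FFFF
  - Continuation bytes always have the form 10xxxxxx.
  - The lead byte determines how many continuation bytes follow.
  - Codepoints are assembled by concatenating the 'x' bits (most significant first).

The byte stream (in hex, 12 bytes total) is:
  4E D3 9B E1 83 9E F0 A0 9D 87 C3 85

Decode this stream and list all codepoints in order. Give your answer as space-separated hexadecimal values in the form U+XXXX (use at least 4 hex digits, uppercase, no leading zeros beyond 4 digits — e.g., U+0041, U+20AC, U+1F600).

Answer: U+004E U+04DB U+10DE U+20747 U+00C5

Derivation:
Byte[0]=4E: 1-byte ASCII. cp=U+004E
Byte[1]=D3: 2-byte lead, need 1 cont bytes. acc=0x13
Byte[2]=9B: continuation. acc=(acc<<6)|0x1B=0x4DB
Completed: cp=U+04DB (starts at byte 1)
Byte[3]=E1: 3-byte lead, need 2 cont bytes. acc=0x1
Byte[4]=83: continuation. acc=(acc<<6)|0x03=0x43
Byte[5]=9E: continuation. acc=(acc<<6)|0x1E=0x10DE
Completed: cp=U+10DE (starts at byte 3)
Byte[6]=F0: 4-byte lead, need 3 cont bytes. acc=0x0
Byte[7]=A0: continuation. acc=(acc<<6)|0x20=0x20
Byte[8]=9D: continuation. acc=(acc<<6)|0x1D=0x81D
Byte[9]=87: continuation. acc=(acc<<6)|0x07=0x20747
Completed: cp=U+20747 (starts at byte 6)
Byte[10]=C3: 2-byte lead, need 1 cont bytes. acc=0x3
Byte[11]=85: continuation. acc=(acc<<6)|0x05=0xC5
Completed: cp=U+00C5 (starts at byte 10)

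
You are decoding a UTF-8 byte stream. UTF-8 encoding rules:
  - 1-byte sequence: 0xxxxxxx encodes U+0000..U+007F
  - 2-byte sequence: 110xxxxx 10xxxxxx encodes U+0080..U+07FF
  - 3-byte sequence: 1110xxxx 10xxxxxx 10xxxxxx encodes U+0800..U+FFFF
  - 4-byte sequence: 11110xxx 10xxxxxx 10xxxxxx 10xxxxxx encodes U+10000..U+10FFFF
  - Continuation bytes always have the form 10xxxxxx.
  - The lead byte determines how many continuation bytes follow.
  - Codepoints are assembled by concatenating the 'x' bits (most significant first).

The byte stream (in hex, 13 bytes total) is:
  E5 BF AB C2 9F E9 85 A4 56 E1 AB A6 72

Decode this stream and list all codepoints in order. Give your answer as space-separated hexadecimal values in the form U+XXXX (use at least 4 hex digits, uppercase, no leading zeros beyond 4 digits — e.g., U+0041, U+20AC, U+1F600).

Answer: U+5FEB U+009F U+9164 U+0056 U+1AE6 U+0072

Derivation:
Byte[0]=E5: 3-byte lead, need 2 cont bytes. acc=0x5
Byte[1]=BF: continuation. acc=(acc<<6)|0x3F=0x17F
Byte[2]=AB: continuation. acc=(acc<<6)|0x2B=0x5FEB
Completed: cp=U+5FEB (starts at byte 0)
Byte[3]=C2: 2-byte lead, need 1 cont bytes. acc=0x2
Byte[4]=9F: continuation. acc=(acc<<6)|0x1F=0x9F
Completed: cp=U+009F (starts at byte 3)
Byte[5]=E9: 3-byte lead, need 2 cont bytes. acc=0x9
Byte[6]=85: continuation. acc=(acc<<6)|0x05=0x245
Byte[7]=A4: continuation. acc=(acc<<6)|0x24=0x9164
Completed: cp=U+9164 (starts at byte 5)
Byte[8]=56: 1-byte ASCII. cp=U+0056
Byte[9]=E1: 3-byte lead, need 2 cont bytes. acc=0x1
Byte[10]=AB: continuation. acc=(acc<<6)|0x2B=0x6B
Byte[11]=A6: continuation. acc=(acc<<6)|0x26=0x1AE6
Completed: cp=U+1AE6 (starts at byte 9)
Byte[12]=72: 1-byte ASCII. cp=U+0072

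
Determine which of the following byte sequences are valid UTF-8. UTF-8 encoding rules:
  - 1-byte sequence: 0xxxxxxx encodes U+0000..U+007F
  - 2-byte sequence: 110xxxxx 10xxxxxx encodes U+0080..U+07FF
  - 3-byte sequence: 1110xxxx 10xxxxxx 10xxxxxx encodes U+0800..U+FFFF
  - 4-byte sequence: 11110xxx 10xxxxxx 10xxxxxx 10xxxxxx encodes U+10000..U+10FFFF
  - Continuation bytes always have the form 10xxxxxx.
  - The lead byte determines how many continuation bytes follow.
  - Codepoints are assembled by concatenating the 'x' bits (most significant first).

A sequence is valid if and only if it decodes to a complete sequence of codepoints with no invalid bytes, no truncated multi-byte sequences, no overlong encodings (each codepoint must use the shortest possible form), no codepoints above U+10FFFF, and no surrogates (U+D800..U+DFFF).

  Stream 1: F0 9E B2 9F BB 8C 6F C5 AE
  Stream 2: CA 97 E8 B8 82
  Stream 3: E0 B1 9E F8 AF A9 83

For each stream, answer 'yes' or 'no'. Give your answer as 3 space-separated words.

Stream 1: error at byte offset 4. INVALID
Stream 2: decodes cleanly. VALID
Stream 3: error at byte offset 3. INVALID

Answer: no yes no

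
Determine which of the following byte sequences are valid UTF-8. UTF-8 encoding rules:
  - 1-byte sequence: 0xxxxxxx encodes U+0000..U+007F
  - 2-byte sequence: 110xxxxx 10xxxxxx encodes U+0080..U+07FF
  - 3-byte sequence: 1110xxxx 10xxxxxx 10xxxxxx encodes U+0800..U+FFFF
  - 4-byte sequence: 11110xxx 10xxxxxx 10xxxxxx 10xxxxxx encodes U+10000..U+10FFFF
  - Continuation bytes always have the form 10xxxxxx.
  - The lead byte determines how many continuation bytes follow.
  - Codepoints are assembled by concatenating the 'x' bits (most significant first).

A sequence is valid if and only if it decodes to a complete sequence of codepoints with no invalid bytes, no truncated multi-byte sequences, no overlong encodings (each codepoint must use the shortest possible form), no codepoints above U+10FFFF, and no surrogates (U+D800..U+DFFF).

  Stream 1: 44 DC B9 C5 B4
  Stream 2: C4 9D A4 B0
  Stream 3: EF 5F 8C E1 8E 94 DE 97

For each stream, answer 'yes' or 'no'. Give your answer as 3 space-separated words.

Stream 1: decodes cleanly. VALID
Stream 2: error at byte offset 2. INVALID
Stream 3: error at byte offset 1. INVALID

Answer: yes no no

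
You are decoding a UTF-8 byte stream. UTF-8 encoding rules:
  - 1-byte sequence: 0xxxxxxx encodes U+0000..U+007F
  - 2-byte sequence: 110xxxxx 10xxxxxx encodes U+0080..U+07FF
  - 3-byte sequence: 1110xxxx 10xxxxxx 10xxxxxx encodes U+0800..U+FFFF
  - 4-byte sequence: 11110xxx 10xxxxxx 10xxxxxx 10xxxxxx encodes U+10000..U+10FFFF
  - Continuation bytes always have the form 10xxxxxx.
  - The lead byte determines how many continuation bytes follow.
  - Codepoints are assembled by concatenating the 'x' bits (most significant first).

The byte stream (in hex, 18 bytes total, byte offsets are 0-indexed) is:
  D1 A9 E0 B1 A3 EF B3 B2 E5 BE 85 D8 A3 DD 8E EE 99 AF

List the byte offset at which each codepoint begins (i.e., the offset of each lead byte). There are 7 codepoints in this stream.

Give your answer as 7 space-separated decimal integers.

Answer: 0 2 5 8 11 13 15

Derivation:
Byte[0]=D1: 2-byte lead, need 1 cont bytes. acc=0x11
Byte[1]=A9: continuation. acc=(acc<<6)|0x29=0x469
Completed: cp=U+0469 (starts at byte 0)
Byte[2]=E0: 3-byte lead, need 2 cont bytes. acc=0x0
Byte[3]=B1: continuation. acc=(acc<<6)|0x31=0x31
Byte[4]=A3: continuation. acc=(acc<<6)|0x23=0xC63
Completed: cp=U+0C63 (starts at byte 2)
Byte[5]=EF: 3-byte lead, need 2 cont bytes. acc=0xF
Byte[6]=B3: continuation. acc=(acc<<6)|0x33=0x3F3
Byte[7]=B2: continuation. acc=(acc<<6)|0x32=0xFCF2
Completed: cp=U+FCF2 (starts at byte 5)
Byte[8]=E5: 3-byte lead, need 2 cont bytes. acc=0x5
Byte[9]=BE: continuation. acc=(acc<<6)|0x3E=0x17E
Byte[10]=85: continuation. acc=(acc<<6)|0x05=0x5F85
Completed: cp=U+5F85 (starts at byte 8)
Byte[11]=D8: 2-byte lead, need 1 cont bytes. acc=0x18
Byte[12]=A3: continuation. acc=(acc<<6)|0x23=0x623
Completed: cp=U+0623 (starts at byte 11)
Byte[13]=DD: 2-byte lead, need 1 cont bytes. acc=0x1D
Byte[14]=8E: continuation. acc=(acc<<6)|0x0E=0x74E
Completed: cp=U+074E (starts at byte 13)
Byte[15]=EE: 3-byte lead, need 2 cont bytes. acc=0xE
Byte[16]=99: continuation. acc=(acc<<6)|0x19=0x399
Byte[17]=AF: continuation. acc=(acc<<6)|0x2F=0xE66F
Completed: cp=U+E66F (starts at byte 15)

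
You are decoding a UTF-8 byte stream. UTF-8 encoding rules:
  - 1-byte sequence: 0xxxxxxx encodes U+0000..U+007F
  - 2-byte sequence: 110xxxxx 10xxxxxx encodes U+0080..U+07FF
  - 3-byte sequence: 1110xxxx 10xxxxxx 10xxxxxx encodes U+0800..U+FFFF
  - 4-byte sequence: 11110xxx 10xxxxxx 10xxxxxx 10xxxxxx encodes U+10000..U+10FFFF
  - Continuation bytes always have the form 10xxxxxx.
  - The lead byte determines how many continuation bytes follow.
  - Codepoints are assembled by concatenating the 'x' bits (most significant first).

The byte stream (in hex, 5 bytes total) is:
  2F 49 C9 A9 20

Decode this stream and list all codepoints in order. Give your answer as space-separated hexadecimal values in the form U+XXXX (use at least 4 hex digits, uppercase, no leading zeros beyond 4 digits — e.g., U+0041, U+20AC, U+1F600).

Answer: U+002F U+0049 U+0269 U+0020

Derivation:
Byte[0]=2F: 1-byte ASCII. cp=U+002F
Byte[1]=49: 1-byte ASCII. cp=U+0049
Byte[2]=C9: 2-byte lead, need 1 cont bytes. acc=0x9
Byte[3]=A9: continuation. acc=(acc<<6)|0x29=0x269
Completed: cp=U+0269 (starts at byte 2)
Byte[4]=20: 1-byte ASCII. cp=U+0020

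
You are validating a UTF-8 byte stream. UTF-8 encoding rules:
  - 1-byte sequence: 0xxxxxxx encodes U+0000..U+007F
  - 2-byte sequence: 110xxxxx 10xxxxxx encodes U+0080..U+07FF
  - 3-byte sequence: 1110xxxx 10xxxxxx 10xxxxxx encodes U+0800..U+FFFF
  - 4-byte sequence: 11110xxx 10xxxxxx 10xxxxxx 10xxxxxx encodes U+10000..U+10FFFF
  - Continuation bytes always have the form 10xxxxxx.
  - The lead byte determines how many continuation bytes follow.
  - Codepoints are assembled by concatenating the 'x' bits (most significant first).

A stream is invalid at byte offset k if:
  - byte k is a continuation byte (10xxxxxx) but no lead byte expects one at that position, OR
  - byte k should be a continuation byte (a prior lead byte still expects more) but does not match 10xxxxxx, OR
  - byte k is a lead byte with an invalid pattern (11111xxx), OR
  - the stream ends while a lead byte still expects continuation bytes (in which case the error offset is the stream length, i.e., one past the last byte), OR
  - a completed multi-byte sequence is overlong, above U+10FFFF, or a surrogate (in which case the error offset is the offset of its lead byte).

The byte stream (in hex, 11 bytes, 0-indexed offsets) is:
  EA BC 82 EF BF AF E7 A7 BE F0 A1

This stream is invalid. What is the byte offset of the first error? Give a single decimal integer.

Answer: 11

Derivation:
Byte[0]=EA: 3-byte lead, need 2 cont bytes. acc=0xA
Byte[1]=BC: continuation. acc=(acc<<6)|0x3C=0x2BC
Byte[2]=82: continuation. acc=(acc<<6)|0x02=0xAF02
Completed: cp=U+AF02 (starts at byte 0)
Byte[3]=EF: 3-byte lead, need 2 cont bytes. acc=0xF
Byte[4]=BF: continuation. acc=(acc<<6)|0x3F=0x3FF
Byte[5]=AF: continuation. acc=(acc<<6)|0x2F=0xFFEF
Completed: cp=U+FFEF (starts at byte 3)
Byte[6]=E7: 3-byte lead, need 2 cont bytes. acc=0x7
Byte[7]=A7: continuation. acc=(acc<<6)|0x27=0x1E7
Byte[8]=BE: continuation. acc=(acc<<6)|0x3E=0x79FE
Completed: cp=U+79FE (starts at byte 6)
Byte[9]=F0: 4-byte lead, need 3 cont bytes. acc=0x0
Byte[10]=A1: continuation. acc=(acc<<6)|0x21=0x21
Byte[11]: stream ended, expected continuation. INVALID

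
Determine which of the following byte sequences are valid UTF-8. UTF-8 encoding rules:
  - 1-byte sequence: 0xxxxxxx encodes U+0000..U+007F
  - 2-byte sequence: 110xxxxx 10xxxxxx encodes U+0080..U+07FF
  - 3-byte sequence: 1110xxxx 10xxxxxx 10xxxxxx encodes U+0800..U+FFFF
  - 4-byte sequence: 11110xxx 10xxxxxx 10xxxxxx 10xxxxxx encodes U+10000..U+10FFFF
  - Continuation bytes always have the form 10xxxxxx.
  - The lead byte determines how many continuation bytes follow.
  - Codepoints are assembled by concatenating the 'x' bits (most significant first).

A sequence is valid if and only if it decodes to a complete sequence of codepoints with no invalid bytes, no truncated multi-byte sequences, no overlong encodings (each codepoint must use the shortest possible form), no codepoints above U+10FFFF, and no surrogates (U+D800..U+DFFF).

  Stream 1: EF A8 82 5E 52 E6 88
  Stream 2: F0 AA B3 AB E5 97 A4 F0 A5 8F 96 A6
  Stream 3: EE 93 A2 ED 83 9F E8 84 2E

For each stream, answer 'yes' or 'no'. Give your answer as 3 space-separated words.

Stream 1: error at byte offset 7. INVALID
Stream 2: error at byte offset 11. INVALID
Stream 3: error at byte offset 8. INVALID

Answer: no no no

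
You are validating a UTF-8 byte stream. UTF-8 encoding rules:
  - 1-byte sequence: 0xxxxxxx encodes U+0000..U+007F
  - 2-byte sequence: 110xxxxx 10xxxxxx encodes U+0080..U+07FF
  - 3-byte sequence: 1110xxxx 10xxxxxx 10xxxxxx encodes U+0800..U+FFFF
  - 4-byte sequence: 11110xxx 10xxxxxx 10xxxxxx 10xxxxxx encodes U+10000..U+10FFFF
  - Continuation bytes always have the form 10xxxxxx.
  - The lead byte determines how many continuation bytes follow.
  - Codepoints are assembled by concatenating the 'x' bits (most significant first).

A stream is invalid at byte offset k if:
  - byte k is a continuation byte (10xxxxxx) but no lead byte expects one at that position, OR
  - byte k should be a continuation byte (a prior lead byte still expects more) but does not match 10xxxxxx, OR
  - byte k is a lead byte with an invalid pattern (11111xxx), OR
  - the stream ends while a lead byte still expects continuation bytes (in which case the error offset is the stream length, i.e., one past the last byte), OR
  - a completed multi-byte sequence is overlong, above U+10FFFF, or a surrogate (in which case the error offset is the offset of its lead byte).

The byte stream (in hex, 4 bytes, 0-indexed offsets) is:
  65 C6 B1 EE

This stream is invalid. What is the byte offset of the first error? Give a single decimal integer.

Answer: 4

Derivation:
Byte[0]=65: 1-byte ASCII. cp=U+0065
Byte[1]=C6: 2-byte lead, need 1 cont bytes. acc=0x6
Byte[2]=B1: continuation. acc=(acc<<6)|0x31=0x1B1
Completed: cp=U+01B1 (starts at byte 1)
Byte[3]=EE: 3-byte lead, need 2 cont bytes. acc=0xE
Byte[4]: stream ended, expected continuation. INVALID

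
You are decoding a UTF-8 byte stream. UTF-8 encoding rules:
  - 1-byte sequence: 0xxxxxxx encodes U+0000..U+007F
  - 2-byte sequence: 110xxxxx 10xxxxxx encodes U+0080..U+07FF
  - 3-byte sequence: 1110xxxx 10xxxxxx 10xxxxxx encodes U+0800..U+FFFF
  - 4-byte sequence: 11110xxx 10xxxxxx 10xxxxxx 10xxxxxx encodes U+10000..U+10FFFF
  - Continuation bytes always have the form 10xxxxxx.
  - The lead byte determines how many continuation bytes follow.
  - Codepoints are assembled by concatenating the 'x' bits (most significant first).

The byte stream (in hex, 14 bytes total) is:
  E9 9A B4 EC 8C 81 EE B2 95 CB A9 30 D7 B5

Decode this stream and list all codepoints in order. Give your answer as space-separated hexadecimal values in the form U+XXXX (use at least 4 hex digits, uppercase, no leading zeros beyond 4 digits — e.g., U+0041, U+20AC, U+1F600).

Byte[0]=E9: 3-byte lead, need 2 cont bytes. acc=0x9
Byte[1]=9A: continuation. acc=(acc<<6)|0x1A=0x25A
Byte[2]=B4: continuation. acc=(acc<<6)|0x34=0x96B4
Completed: cp=U+96B4 (starts at byte 0)
Byte[3]=EC: 3-byte lead, need 2 cont bytes. acc=0xC
Byte[4]=8C: continuation. acc=(acc<<6)|0x0C=0x30C
Byte[5]=81: continuation. acc=(acc<<6)|0x01=0xC301
Completed: cp=U+C301 (starts at byte 3)
Byte[6]=EE: 3-byte lead, need 2 cont bytes. acc=0xE
Byte[7]=B2: continuation. acc=(acc<<6)|0x32=0x3B2
Byte[8]=95: continuation. acc=(acc<<6)|0x15=0xEC95
Completed: cp=U+EC95 (starts at byte 6)
Byte[9]=CB: 2-byte lead, need 1 cont bytes. acc=0xB
Byte[10]=A9: continuation. acc=(acc<<6)|0x29=0x2E9
Completed: cp=U+02E9 (starts at byte 9)
Byte[11]=30: 1-byte ASCII. cp=U+0030
Byte[12]=D7: 2-byte lead, need 1 cont bytes. acc=0x17
Byte[13]=B5: continuation. acc=(acc<<6)|0x35=0x5F5
Completed: cp=U+05F5 (starts at byte 12)

Answer: U+96B4 U+C301 U+EC95 U+02E9 U+0030 U+05F5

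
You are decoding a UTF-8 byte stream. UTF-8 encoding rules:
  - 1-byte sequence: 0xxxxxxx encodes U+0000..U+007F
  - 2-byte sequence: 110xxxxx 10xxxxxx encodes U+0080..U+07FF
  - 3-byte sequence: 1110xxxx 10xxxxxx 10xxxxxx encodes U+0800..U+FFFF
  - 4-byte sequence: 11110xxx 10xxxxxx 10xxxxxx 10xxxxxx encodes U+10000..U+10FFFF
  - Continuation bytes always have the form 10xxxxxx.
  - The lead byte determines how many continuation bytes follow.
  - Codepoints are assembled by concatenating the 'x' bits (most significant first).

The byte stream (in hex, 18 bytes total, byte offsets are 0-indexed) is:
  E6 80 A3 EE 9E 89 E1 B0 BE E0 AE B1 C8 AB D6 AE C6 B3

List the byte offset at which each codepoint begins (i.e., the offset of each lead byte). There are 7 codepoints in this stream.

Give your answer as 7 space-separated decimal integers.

Answer: 0 3 6 9 12 14 16

Derivation:
Byte[0]=E6: 3-byte lead, need 2 cont bytes. acc=0x6
Byte[1]=80: continuation. acc=(acc<<6)|0x00=0x180
Byte[2]=A3: continuation. acc=(acc<<6)|0x23=0x6023
Completed: cp=U+6023 (starts at byte 0)
Byte[3]=EE: 3-byte lead, need 2 cont bytes. acc=0xE
Byte[4]=9E: continuation. acc=(acc<<6)|0x1E=0x39E
Byte[5]=89: continuation. acc=(acc<<6)|0x09=0xE789
Completed: cp=U+E789 (starts at byte 3)
Byte[6]=E1: 3-byte lead, need 2 cont bytes. acc=0x1
Byte[7]=B0: continuation. acc=(acc<<6)|0x30=0x70
Byte[8]=BE: continuation. acc=(acc<<6)|0x3E=0x1C3E
Completed: cp=U+1C3E (starts at byte 6)
Byte[9]=E0: 3-byte lead, need 2 cont bytes. acc=0x0
Byte[10]=AE: continuation. acc=(acc<<6)|0x2E=0x2E
Byte[11]=B1: continuation. acc=(acc<<6)|0x31=0xBB1
Completed: cp=U+0BB1 (starts at byte 9)
Byte[12]=C8: 2-byte lead, need 1 cont bytes. acc=0x8
Byte[13]=AB: continuation. acc=(acc<<6)|0x2B=0x22B
Completed: cp=U+022B (starts at byte 12)
Byte[14]=D6: 2-byte lead, need 1 cont bytes. acc=0x16
Byte[15]=AE: continuation. acc=(acc<<6)|0x2E=0x5AE
Completed: cp=U+05AE (starts at byte 14)
Byte[16]=C6: 2-byte lead, need 1 cont bytes. acc=0x6
Byte[17]=B3: continuation. acc=(acc<<6)|0x33=0x1B3
Completed: cp=U+01B3 (starts at byte 16)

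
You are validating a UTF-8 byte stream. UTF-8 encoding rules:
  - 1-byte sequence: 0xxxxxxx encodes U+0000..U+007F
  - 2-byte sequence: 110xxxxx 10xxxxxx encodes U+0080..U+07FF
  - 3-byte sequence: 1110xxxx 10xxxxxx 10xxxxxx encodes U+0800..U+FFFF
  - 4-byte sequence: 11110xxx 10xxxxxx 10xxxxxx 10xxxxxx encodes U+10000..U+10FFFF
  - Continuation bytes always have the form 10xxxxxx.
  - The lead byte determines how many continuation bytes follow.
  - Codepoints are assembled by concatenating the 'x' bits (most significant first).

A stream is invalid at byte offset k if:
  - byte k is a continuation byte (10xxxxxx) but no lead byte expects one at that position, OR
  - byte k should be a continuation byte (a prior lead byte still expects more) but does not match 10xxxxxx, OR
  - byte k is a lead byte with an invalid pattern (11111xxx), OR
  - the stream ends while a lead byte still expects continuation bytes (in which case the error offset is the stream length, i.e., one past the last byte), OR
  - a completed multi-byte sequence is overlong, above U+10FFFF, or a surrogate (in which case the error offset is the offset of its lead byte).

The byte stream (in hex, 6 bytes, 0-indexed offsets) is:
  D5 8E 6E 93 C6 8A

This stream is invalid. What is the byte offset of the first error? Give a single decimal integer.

Answer: 3

Derivation:
Byte[0]=D5: 2-byte lead, need 1 cont bytes. acc=0x15
Byte[1]=8E: continuation. acc=(acc<<6)|0x0E=0x54E
Completed: cp=U+054E (starts at byte 0)
Byte[2]=6E: 1-byte ASCII. cp=U+006E
Byte[3]=93: INVALID lead byte (not 0xxx/110x/1110/11110)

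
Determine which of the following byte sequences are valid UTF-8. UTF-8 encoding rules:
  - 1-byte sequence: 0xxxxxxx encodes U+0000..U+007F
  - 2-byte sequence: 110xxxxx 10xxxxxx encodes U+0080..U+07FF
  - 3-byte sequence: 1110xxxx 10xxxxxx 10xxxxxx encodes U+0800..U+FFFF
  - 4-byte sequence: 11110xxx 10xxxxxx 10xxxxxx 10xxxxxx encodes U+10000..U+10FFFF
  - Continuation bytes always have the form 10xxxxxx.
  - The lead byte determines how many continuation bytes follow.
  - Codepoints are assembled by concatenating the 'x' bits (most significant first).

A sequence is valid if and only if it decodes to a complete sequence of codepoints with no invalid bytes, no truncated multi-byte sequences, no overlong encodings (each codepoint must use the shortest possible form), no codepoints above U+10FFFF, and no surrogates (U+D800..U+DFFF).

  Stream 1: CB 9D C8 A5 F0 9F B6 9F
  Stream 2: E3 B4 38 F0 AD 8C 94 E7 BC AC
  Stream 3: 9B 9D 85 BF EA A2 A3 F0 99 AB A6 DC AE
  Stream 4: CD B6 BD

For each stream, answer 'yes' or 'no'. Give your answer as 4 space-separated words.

Stream 1: decodes cleanly. VALID
Stream 2: error at byte offset 2. INVALID
Stream 3: error at byte offset 0. INVALID
Stream 4: error at byte offset 2. INVALID

Answer: yes no no no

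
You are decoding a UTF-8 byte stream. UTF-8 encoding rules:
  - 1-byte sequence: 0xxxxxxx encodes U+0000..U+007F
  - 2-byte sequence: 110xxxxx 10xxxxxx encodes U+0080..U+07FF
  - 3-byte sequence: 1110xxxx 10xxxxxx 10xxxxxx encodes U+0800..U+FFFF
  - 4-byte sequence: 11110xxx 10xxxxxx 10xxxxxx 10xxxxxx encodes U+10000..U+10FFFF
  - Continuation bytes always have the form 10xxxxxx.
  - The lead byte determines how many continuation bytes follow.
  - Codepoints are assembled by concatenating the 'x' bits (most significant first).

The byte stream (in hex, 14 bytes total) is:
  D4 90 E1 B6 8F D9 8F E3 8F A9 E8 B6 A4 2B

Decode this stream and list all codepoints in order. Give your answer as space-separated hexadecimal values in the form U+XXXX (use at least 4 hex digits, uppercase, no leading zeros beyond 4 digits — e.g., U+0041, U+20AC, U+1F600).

Byte[0]=D4: 2-byte lead, need 1 cont bytes. acc=0x14
Byte[1]=90: continuation. acc=(acc<<6)|0x10=0x510
Completed: cp=U+0510 (starts at byte 0)
Byte[2]=E1: 3-byte lead, need 2 cont bytes. acc=0x1
Byte[3]=B6: continuation. acc=(acc<<6)|0x36=0x76
Byte[4]=8F: continuation. acc=(acc<<6)|0x0F=0x1D8F
Completed: cp=U+1D8F (starts at byte 2)
Byte[5]=D9: 2-byte lead, need 1 cont bytes. acc=0x19
Byte[6]=8F: continuation. acc=(acc<<6)|0x0F=0x64F
Completed: cp=U+064F (starts at byte 5)
Byte[7]=E3: 3-byte lead, need 2 cont bytes. acc=0x3
Byte[8]=8F: continuation. acc=(acc<<6)|0x0F=0xCF
Byte[9]=A9: continuation. acc=(acc<<6)|0x29=0x33E9
Completed: cp=U+33E9 (starts at byte 7)
Byte[10]=E8: 3-byte lead, need 2 cont bytes. acc=0x8
Byte[11]=B6: continuation. acc=(acc<<6)|0x36=0x236
Byte[12]=A4: continuation. acc=(acc<<6)|0x24=0x8DA4
Completed: cp=U+8DA4 (starts at byte 10)
Byte[13]=2B: 1-byte ASCII. cp=U+002B

Answer: U+0510 U+1D8F U+064F U+33E9 U+8DA4 U+002B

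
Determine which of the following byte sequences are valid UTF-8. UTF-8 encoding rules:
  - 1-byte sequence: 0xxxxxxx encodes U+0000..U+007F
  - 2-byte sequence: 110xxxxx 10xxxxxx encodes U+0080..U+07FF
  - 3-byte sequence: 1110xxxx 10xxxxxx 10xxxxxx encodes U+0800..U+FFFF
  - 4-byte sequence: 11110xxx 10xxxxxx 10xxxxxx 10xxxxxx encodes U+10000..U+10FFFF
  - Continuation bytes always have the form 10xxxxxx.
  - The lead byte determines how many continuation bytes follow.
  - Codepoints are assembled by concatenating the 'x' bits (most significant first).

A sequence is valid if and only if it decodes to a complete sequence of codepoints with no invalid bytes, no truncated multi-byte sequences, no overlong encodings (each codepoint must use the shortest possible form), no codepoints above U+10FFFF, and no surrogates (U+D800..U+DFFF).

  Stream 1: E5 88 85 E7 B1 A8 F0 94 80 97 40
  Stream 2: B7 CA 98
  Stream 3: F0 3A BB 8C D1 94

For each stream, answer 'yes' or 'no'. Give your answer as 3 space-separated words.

Stream 1: decodes cleanly. VALID
Stream 2: error at byte offset 0. INVALID
Stream 3: error at byte offset 1. INVALID

Answer: yes no no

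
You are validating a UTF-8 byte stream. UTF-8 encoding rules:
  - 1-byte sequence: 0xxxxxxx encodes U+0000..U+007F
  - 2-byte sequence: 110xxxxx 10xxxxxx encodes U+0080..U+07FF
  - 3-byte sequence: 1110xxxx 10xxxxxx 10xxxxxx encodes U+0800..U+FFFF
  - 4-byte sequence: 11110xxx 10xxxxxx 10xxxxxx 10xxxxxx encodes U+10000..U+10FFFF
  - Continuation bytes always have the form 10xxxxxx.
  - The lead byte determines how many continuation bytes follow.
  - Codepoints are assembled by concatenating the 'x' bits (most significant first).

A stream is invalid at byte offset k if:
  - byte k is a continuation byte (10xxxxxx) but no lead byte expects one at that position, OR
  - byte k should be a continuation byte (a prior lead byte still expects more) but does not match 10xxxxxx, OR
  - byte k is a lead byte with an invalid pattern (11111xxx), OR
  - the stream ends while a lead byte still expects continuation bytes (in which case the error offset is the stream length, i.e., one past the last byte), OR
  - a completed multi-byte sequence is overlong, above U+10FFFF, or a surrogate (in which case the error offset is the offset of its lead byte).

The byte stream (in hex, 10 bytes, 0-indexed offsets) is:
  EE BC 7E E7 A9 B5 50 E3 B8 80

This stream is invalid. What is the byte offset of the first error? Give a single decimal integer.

Byte[0]=EE: 3-byte lead, need 2 cont bytes. acc=0xE
Byte[1]=BC: continuation. acc=(acc<<6)|0x3C=0x3BC
Byte[2]=7E: expected 10xxxxxx continuation. INVALID

Answer: 2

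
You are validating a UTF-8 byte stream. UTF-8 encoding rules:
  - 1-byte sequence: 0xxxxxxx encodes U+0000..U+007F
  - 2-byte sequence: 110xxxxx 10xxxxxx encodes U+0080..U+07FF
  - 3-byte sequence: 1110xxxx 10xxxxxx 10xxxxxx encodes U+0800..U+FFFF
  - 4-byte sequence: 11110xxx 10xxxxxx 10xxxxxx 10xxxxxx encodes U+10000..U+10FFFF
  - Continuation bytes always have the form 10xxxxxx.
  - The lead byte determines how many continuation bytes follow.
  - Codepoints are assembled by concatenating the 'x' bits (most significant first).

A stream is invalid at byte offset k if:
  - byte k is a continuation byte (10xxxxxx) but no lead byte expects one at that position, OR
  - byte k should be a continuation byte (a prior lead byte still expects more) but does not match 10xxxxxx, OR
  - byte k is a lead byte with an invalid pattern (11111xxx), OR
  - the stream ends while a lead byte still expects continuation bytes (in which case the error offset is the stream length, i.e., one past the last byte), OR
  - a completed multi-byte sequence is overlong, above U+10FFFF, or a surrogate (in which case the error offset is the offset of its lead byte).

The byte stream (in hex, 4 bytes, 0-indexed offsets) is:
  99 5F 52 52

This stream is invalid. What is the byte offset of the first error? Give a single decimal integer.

Answer: 0

Derivation:
Byte[0]=99: INVALID lead byte (not 0xxx/110x/1110/11110)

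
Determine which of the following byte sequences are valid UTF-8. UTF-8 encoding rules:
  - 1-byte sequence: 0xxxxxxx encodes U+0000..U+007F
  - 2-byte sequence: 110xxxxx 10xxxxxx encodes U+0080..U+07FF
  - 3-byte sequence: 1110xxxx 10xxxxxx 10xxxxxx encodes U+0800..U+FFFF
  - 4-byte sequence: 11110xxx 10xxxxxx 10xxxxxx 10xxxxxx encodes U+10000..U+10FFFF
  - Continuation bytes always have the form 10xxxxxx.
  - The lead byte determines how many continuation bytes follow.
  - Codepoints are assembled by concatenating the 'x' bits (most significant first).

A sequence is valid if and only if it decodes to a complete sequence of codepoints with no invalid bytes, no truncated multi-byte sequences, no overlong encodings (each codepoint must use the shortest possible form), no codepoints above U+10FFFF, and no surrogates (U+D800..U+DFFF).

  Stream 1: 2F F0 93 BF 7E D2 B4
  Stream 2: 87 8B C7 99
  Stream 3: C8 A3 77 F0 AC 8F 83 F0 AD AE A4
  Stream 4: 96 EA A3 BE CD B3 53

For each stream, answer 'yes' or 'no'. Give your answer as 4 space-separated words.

Answer: no no yes no

Derivation:
Stream 1: error at byte offset 4. INVALID
Stream 2: error at byte offset 0. INVALID
Stream 3: decodes cleanly. VALID
Stream 4: error at byte offset 0. INVALID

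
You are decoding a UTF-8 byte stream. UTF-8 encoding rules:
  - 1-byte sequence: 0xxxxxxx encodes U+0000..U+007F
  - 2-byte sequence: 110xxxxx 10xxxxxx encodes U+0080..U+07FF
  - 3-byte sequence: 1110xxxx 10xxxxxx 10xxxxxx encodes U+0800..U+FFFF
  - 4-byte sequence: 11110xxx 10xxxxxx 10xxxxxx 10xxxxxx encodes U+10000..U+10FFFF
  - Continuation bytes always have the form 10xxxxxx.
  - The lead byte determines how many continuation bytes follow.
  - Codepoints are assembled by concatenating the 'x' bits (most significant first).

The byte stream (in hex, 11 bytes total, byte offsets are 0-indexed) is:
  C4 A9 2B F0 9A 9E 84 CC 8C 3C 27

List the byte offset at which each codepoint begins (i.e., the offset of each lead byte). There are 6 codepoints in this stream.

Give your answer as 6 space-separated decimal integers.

Answer: 0 2 3 7 9 10

Derivation:
Byte[0]=C4: 2-byte lead, need 1 cont bytes. acc=0x4
Byte[1]=A9: continuation. acc=(acc<<6)|0x29=0x129
Completed: cp=U+0129 (starts at byte 0)
Byte[2]=2B: 1-byte ASCII. cp=U+002B
Byte[3]=F0: 4-byte lead, need 3 cont bytes. acc=0x0
Byte[4]=9A: continuation. acc=(acc<<6)|0x1A=0x1A
Byte[5]=9E: continuation. acc=(acc<<6)|0x1E=0x69E
Byte[6]=84: continuation. acc=(acc<<6)|0x04=0x1A784
Completed: cp=U+1A784 (starts at byte 3)
Byte[7]=CC: 2-byte lead, need 1 cont bytes. acc=0xC
Byte[8]=8C: continuation. acc=(acc<<6)|0x0C=0x30C
Completed: cp=U+030C (starts at byte 7)
Byte[9]=3C: 1-byte ASCII. cp=U+003C
Byte[10]=27: 1-byte ASCII. cp=U+0027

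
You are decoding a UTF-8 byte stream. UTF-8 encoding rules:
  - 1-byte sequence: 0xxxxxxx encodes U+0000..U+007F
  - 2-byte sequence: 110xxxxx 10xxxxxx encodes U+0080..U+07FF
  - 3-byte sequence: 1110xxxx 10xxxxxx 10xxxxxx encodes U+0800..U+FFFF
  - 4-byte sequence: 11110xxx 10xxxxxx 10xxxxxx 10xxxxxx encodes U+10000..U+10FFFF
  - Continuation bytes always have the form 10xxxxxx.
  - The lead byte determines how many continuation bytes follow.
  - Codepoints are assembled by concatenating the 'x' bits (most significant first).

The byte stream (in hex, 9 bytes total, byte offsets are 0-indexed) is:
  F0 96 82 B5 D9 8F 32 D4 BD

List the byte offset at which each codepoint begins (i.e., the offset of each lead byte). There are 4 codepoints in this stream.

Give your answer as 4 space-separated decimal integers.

Byte[0]=F0: 4-byte lead, need 3 cont bytes. acc=0x0
Byte[1]=96: continuation. acc=(acc<<6)|0x16=0x16
Byte[2]=82: continuation. acc=(acc<<6)|0x02=0x582
Byte[3]=B5: continuation. acc=(acc<<6)|0x35=0x160B5
Completed: cp=U+160B5 (starts at byte 0)
Byte[4]=D9: 2-byte lead, need 1 cont bytes. acc=0x19
Byte[5]=8F: continuation. acc=(acc<<6)|0x0F=0x64F
Completed: cp=U+064F (starts at byte 4)
Byte[6]=32: 1-byte ASCII. cp=U+0032
Byte[7]=D4: 2-byte lead, need 1 cont bytes. acc=0x14
Byte[8]=BD: continuation. acc=(acc<<6)|0x3D=0x53D
Completed: cp=U+053D (starts at byte 7)

Answer: 0 4 6 7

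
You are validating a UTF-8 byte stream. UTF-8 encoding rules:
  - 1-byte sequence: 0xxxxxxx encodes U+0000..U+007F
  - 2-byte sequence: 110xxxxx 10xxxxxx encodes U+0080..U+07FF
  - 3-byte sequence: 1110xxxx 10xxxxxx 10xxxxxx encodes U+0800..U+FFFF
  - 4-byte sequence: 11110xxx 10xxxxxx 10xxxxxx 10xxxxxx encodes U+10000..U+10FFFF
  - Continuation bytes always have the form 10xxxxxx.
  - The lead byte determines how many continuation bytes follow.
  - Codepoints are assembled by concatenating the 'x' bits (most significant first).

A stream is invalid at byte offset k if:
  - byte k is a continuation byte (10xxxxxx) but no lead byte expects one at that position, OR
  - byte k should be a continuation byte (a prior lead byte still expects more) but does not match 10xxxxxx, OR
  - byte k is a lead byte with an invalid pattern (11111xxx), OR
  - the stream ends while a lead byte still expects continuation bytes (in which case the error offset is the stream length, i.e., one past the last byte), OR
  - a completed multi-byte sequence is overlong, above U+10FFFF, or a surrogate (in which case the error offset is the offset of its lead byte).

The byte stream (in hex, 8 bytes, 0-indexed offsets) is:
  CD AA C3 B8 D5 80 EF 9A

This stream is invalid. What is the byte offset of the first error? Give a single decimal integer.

Byte[0]=CD: 2-byte lead, need 1 cont bytes. acc=0xD
Byte[1]=AA: continuation. acc=(acc<<6)|0x2A=0x36A
Completed: cp=U+036A (starts at byte 0)
Byte[2]=C3: 2-byte lead, need 1 cont bytes. acc=0x3
Byte[3]=B8: continuation. acc=(acc<<6)|0x38=0xF8
Completed: cp=U+00F8 (starts at byte 2)
Byte[4]=D5: 2-byte lead, need 1 cont bytes. acc=0x15
Byte[5]=80: continuation. acc=(acc<<6)|0x00=0x540
Completed: cp=U+0540 (starts at byte 4)
Byte[6]=EF: 3-byte lead, need 2 cont bytes. acc=0xF
Byte[7]=9A: continuation. acc=(acc<<6)|0x1A=0x3DA
Byte[8]: stream ended, expected continuation. INVALID

Answer: 8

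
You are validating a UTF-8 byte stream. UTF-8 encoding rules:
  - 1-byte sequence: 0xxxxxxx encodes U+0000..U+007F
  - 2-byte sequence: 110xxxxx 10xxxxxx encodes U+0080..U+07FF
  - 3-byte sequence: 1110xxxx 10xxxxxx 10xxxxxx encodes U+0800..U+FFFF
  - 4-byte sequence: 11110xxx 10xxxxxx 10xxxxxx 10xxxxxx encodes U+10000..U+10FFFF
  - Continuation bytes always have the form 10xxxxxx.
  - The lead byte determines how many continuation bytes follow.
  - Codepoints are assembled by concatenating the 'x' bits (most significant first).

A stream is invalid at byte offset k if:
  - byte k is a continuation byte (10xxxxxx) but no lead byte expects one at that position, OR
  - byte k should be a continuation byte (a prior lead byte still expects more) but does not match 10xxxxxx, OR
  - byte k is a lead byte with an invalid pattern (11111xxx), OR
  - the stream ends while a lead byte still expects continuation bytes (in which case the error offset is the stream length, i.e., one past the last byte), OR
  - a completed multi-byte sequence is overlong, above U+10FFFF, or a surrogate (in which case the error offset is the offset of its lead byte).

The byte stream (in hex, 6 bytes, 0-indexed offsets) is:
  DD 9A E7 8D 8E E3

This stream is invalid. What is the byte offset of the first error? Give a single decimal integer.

Byte[0]=DD: 2-byte lead, need 1 cont bytes. acc=0x1D
Byte[1]=9A: continuation. acc=(acc<<6)|0x1A=0x75A
Completed: cp=U+075A (starts at byte 0)
Byte[2]=E7: 3-byte lead, need 2 cont bytes. acc=0x7
Byte[3]=8D: continuation. acc=(acc<<6)|0x0D=0x1CD
Byte[4]=8E: continuation. acc=(acc<<6)|0x0E=0x734E
Completed: cp=U+734E (starts at byte 2)
Byte[5]=E3: 3-byte lead, need 2 cont bytes. acc=0x3
Byte[6]: stream ended, expected continuation. INVALID

Answer: 6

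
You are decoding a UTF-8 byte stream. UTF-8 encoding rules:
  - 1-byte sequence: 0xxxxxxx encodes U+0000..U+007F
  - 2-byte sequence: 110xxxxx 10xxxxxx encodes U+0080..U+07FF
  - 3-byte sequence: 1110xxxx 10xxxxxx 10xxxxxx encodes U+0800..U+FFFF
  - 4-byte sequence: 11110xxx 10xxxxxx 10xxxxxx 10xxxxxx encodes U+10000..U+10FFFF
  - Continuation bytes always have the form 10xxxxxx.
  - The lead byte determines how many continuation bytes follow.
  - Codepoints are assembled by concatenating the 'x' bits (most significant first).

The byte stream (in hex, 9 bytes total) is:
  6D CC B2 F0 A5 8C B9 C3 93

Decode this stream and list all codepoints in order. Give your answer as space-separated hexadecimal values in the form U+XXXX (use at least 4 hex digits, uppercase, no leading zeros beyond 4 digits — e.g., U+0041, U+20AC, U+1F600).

Answer: U+006D U+0332 U+25339 U+00D3

Derivation:
Byte[0]=6D: 1-byte ASCII. cp=U+006D
Byte[1]=CC: 2-byte lead, need 1 cont bytes. acc=0xC
Byte[2]=B2: continuation. acc=(acc<<6)|0x32=0x332
Completed: cp=U+0332 (starts at byte 1)
Byte[3]=F0: 4-byte lead, need 3 cont bytes. acc=0x0
Byte[4]=A5: continuation. acc=(acc<<6)|0x25=0x25
Byte[5]=8C: continuation. acc=(acc<<6)|0x0C=0x94C
Byte[6]=B9: continuation. acc=(acc<<6)|0x39=0x25339
Completed: cp=U+25339 (starts at byte 3)
Byte[7]=C3: 2-byte lead, need 1 cont bytes. acc=0x3
Byte[8]=93: continuation. acc=(acc<<6)|0x13=0xD3
Completed: cp=U+00D3 (starts at byte 7)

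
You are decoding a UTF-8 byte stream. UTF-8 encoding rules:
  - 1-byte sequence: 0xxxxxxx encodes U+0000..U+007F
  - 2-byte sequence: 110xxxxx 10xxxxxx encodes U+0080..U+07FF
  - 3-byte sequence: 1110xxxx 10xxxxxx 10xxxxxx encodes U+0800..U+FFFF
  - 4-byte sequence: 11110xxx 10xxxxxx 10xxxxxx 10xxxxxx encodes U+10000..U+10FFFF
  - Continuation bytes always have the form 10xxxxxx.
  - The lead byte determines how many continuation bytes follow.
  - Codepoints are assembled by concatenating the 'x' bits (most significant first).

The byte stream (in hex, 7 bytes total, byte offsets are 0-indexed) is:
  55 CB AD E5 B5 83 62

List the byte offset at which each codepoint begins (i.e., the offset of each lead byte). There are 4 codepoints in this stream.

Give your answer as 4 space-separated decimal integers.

Answer: 0 1 3 6

Derivation:
Byte[0]=55: 1-byte ASCII. cp=U+0055
Byte[1]=CB: 2-byte lead, need 1 cont bytes. acc=0xB
Byte[2]=AD: continuation. acc=(acc<<6)|0x2D=0x2ED
Completed: cp=U+02ED (starts at byte 1)
Byte[3]=E5: 3-byte lead, need 2 cont bytes. acc=0x5
Byte[4]=B5: continuation. acc=(acc<<6)|0x35=0x175
Byte[5]=83: continuation. acc=(acc<<6)|0x03=0x5D43
Completed: cp=U+5D43 (starts at byte 3)
Byte[6]=62: 1-byte ASCII. cp=U+0062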